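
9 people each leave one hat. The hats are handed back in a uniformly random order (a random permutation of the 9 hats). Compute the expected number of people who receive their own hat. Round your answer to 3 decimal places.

1.000

Let Xᵢ = 1 if person i gets their own hat. For each i, P(Xᵢ=1) = 1/9.
By linearity of expectation, E[X₁+…+X_9] = 9·(1/9) = 1.
≈ 1.000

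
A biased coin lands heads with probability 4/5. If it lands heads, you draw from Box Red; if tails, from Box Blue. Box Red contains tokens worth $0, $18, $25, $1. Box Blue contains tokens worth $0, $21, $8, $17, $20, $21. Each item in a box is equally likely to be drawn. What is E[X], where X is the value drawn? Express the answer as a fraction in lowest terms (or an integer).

117/10 dollars

E[X | Box Red] = (0 + 18 + 25 + 1)/4 = 11
E[X | Box Blue] = (0 + 21 + 8 + 17 + 20 + 21)/6 = 29/2
E[X] = (4/5)·11 + (1/5)·29/2 = 117/10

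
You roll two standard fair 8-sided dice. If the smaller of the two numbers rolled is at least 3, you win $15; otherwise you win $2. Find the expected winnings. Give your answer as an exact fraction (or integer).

E[payout] = (7/16)·2 + (9/16)·15 = 149/16

149/16 dollars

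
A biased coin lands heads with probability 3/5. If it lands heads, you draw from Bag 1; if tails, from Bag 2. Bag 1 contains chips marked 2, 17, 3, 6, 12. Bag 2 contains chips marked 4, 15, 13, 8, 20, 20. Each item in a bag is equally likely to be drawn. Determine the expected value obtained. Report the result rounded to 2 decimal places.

10.13

E[X | Bag 1] = (2 + 17 + 3 + 6 + 12)/5 = 8
E[X | Bag 2] = (4 + 15 + 13 + 8 + 20 + 20)/6 = 40/3
E[X] = (3/5)·8 + (2/5)·40/3 = 152/15 ≈ 10.13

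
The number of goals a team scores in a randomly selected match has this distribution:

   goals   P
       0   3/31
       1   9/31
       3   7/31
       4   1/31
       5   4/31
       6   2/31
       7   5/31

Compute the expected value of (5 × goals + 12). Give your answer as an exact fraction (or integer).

877/31

E[5x+12] = (3/31)·12 + (9/31)·17 + (7/31)·27 + (1/31)·32 + (4/31)·37 + (2/31)·42 + (5/31)·47
     = 877/31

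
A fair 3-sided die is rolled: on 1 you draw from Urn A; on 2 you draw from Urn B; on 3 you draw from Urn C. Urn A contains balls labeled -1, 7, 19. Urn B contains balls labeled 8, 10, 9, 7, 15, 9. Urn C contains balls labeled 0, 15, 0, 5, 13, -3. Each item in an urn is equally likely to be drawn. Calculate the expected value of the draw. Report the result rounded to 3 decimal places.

E[X | Urn A] = (-1 + 7 + 19)/3 = 25/3
E[X | Urn B] = (8 + 10 + 9 + 7 + 15 + 9)/6 = 29/3
E[X | Urn C] = (0 + 15 + 0 + 5 + 13 − 3)/6 = 5
E[X] = (1/3)·25/3 + (1/3)·29/3 + (1/3)·5 = 23/3 ≈ 7.667

7.667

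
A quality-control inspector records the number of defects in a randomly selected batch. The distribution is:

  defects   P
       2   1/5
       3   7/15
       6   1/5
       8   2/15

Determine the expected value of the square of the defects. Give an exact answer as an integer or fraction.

311/15

E[X²] = (1/5)·4 + (7/15)·9 + (1/5)·36 + (2/15)·64
     = 311/15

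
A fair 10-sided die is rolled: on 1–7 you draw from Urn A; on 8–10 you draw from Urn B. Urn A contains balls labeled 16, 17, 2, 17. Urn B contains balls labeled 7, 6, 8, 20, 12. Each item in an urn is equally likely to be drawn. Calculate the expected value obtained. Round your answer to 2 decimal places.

12.28

E[X | Urn A] = (16 + 17 + 2 + 17)/4 = 13
E[X | Urn B] = (7 + 6 + 8 + 20 + 12)/5 = 53/5
E[X] = (7/10)·13 + (3/10)·53/5 = 307/25 ≈ 12.28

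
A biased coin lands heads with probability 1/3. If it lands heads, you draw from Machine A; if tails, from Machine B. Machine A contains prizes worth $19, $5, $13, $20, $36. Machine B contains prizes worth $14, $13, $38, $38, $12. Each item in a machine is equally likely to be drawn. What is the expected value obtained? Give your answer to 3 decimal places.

$21.533

E[X | Machine A] = (19 + 5 + 13 + 20 + 36)/5 = 93/5
E[X | Machine B] = (14 + 13 + 38 + 38 + 12)/5 = 23
E[X] = (1/3)·93/5 + (2/3)·23 = 323/15 ≈ 21.533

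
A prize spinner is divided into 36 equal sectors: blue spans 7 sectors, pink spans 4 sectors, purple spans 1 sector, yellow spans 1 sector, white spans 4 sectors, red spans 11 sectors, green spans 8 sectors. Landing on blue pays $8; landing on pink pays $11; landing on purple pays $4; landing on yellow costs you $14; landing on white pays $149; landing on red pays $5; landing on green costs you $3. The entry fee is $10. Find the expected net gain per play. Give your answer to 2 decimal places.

$9.92

E[payout] = (7/36)·8 + (4/36)·11 + (1/36)·4 + (1/36)·(-14) + (4/36)·149 + (11/36)·5 + (8/36)·(-3) = 239/12
Expected profit = 239/12 − 10 = 119/12 ≈ $9.92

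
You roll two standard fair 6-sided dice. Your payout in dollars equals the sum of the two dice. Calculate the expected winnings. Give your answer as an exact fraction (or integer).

Distribution of the sum of the two dice: 2 w.p. 1/36, 3 w.p. 1/18, 4 w.p. 1/12, 5 w.p. 1/9, 6 w.p. 5/36, 7 w.p. 1/6, …
E[payout] = (1/36)·2 + (1/18)·3 + (1/12)·4 + (1/9)·5 + (5/36)·6 + (1/6)·7 + (5/36)·8 + (1/9)·9 + (1/12)·10 + (1/18)·11 + (1/36)·12 = 7

$7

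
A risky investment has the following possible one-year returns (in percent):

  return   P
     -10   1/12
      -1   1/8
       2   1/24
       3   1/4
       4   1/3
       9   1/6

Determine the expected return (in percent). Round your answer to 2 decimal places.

E[X] = (1/12)·(-10) + (1/8)·(-1) + (1/24)·2 + (1/4)·3 + (1/3)·4 + (1/6)·9
     = 65/24 ≈ 2.71

2.71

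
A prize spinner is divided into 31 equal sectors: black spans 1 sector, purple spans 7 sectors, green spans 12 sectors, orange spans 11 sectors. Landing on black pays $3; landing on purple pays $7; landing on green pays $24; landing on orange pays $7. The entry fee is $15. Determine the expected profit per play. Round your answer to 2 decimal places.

E[payout] = (1/31)·3 + (7/31)·7 + (12/31)·24 + (11/31)·7 = 417/31
Expected profit = 417/31 − 15 = -48/31 ≈ -$1.55

-$1.55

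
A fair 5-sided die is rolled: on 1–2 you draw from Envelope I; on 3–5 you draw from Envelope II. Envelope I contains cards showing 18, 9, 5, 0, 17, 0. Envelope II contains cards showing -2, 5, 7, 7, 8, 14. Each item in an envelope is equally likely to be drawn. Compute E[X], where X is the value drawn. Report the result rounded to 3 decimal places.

E[X | Envelope I] = (18 + 9 + 5 + 0 + 17 + 0)/6 = 49/6
E[X | Envelope II] = (-2 + 5 + 7 + 7 + 8 + 14)/6 = 13/2
E[X] = (2/5)·49/6 + (3/5)·13/2 = 43/6 ≈ 7.167

7.167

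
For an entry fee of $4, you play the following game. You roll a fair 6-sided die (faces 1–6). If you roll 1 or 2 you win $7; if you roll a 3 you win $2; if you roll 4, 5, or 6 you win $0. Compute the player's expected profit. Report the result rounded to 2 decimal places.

E[payout] = (1/2)·0 + (1/6)·2 + (1/3)·7 = 8/3
Expected profit = 8/3 − 4 = -4/3 ≈ -$1.33

-$1.33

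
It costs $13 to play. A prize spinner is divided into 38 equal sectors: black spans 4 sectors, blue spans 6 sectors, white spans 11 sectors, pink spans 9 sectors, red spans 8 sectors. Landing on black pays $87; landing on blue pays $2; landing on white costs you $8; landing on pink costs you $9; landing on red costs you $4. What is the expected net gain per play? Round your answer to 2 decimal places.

-$8.82

E[payout] = (4/38)·87 + (6/38)·2 + (11/38)·(-8) + (9/38)·(-9) + (8/38)·(-4) = 159/38
Expected profit = 159/38 − 13 = -335/38 ≈ -$8.82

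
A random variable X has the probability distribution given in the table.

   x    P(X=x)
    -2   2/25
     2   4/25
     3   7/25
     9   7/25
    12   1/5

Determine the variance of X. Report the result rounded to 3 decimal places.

E[X] = (2/25)·(-2) + (4/25)·2 + (7/25)·3 + (7/25)·9 + (1/5)·12 = 148/25
E[X²] = (2/25)·4 + (4/25)·4 + (7/25)·9 + (7/25)·81 + (1/5)·144 = 1374/25
Var(X) = 1374/25 − (148/25)² = 12446/625 ≈ 19.914

19.914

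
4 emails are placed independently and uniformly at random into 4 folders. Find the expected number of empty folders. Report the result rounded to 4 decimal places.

Let Xⱼ=1 if folder j is empty. P(Xⱼ=1) = ((4-1)/4)^4 = 81/256.
By linearity, E[#empty] = 4·81/256 = 81/64.
≈ 1.2656

1.2656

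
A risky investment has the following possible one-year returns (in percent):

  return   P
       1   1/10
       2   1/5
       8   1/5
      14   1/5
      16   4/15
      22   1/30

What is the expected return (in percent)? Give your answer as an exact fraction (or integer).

99/10

E[X] = (1/10)·1 + (1/5)·2 + (1/5)·8 + (1/5)·14 + (4/15)·16 + (1/30)·22
     = 99/10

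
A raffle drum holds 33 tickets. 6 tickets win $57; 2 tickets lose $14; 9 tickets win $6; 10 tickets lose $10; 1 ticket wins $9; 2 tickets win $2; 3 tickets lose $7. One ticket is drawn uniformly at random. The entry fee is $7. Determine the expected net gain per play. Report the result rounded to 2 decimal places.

E[payout] = (6/33)·57 + (2/33)·(-14) + (9/33)·6 + (10/33)·(-10) + (1/33)·9 + (2/33)·2 + (3/33)·(-7) = 260/33
Expected profit = 260/33 − 7 = 29/33 ≈ $0.88

$0.88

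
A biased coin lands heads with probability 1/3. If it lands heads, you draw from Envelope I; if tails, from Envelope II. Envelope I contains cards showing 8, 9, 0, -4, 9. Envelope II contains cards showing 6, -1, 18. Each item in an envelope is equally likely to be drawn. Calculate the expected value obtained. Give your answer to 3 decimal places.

6.578

E[X | Envelope I] = (8 + 9 + 0 − 4 + 9)/5 = 22/5
E[X | Envelope II] = (6 − 1 + 18)/3 = 23/3
E[X] = (1/3)·22/5 + (2/3)·23/3 = 296/45 ≈ 6.578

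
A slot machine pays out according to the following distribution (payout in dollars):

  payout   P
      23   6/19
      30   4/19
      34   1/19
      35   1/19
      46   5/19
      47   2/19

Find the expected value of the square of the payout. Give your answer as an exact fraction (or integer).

24153/19

E[X²] = (6/19)·529 + (4/19)·900 + (1/19)·1156 + (1/19)·1225 + (5/19)·2116 + (2/19)·2209
     = 24153/19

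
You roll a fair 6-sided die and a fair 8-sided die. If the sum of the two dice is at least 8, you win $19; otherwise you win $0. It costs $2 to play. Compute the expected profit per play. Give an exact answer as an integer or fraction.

E[payout] = (7/16)·0 + (9/16)·19 = 171/16
Expected profit = 171/16 − 2 = 139/16

139/16 dollars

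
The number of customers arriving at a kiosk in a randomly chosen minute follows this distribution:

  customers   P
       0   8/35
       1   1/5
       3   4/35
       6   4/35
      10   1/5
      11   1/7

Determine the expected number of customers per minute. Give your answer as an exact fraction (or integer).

E[X] = (8/35)·0 + (1/5)·1 + (4/35)·3 + (4/35)·6 + (1/5)·10 + (1/7)·11
     = 24/5

24/5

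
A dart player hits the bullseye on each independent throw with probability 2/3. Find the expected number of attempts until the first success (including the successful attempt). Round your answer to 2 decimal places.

For a geometric distribution, E[trials] = 1/p = 1/(2/3) = 3/2.
≈ 1.50

1.50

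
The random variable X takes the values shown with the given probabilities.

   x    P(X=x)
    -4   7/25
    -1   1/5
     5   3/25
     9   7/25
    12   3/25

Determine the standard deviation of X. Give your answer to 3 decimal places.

E[X] = 81/25, E[X²] = 1191/25
Var(X) = E[X²] − (E[X])² = 1191/25 − 6561/625 = 23214/625
SD(X) = √(23214/625) ≈ 6.094

6.094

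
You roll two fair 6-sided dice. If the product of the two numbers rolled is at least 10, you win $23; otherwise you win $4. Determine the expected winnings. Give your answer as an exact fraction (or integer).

E[payout] = (17/36)·4 + (19/36)·23 = 505/36

505/36 dollars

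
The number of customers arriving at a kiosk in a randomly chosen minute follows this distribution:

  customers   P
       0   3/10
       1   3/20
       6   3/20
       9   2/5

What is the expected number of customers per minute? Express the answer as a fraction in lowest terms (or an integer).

93/20

E[X] = (3/10)·0 + (3/20)·1 + (3/20)·6 + (2/5)·9
     = 93/20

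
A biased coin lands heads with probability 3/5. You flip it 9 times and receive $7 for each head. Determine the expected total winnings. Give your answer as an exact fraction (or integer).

189/5 dollars

E[#heads] = 9·3/5 = 27/5 (linearity over flips).
E[winnings] = 7·27/5 = 189/5.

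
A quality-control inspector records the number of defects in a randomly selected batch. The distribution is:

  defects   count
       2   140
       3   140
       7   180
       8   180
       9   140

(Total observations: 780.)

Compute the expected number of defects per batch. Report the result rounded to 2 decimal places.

5.97

Total = 780, so P(defects=2) = 140/780, etc.
E[X] = (7/39)·2 + (7/39)·3 + (3/13)·7 + (3/13)·8 + (7/39)·9
     = 233/39 ≈ 5.97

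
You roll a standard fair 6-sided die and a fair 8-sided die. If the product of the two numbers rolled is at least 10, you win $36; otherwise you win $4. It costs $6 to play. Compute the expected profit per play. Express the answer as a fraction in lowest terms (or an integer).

E[payout] = (19/48)·4 + (29/48)·36 = 70/3
Expected profit = 70/3 − 6 = 52/3

52/3 dollars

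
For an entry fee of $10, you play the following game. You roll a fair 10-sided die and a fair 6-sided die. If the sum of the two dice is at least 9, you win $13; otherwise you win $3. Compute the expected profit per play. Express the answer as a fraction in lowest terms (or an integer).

-3/2 dollars

E[payout] = (9/20)·3 + (11/20)·13 = 17/2
Expected profit = 17/2 − 10 = -3/2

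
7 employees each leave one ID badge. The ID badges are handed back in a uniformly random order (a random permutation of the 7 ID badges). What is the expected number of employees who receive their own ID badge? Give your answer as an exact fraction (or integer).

1

Let Xᵢ = 1 if person i gets their own ID badge. For each i, P(Xᵢ=1) = 1/7.
By linearity of expectation, E[X₁+…+X_7] = 7·(1/7) = 1.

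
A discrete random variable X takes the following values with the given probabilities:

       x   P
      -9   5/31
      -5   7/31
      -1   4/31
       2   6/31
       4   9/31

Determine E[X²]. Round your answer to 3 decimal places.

E[X²] = (5/31)·81 + (7/31)·25 + (4/31)·1 + (6/31)·4 + (9/31)·16
     = 752/31 ≈ 24.258

24.258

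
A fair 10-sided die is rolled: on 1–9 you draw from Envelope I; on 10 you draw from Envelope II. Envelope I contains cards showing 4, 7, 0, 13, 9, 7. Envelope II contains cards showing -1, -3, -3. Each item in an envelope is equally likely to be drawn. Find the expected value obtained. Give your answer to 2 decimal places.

5.77

E[X | Envelope I] = (4 + 7 + 0 + 13 + 9 + 7)/6 = 20/3
E[X | Envelope II] = (-1 − 3 − 3)/3 = -7/3
E[X] = (9/10)·20/3 + (1/10)·(-7/3) = 173/30 ≈ 5.77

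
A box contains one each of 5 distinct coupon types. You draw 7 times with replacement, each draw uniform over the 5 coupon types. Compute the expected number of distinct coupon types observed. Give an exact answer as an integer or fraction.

61741/15625

Let Xⱼ=1 if type j appears at least once. P(Xⱼ=1) = 1 − ((5−1)/5)^7 = 61741/78125.
E[#distinct] = 5·61741/78125 = 61741/15625.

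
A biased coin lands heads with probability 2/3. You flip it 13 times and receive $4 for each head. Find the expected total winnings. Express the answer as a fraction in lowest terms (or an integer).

104/3 dollars

E[#heads] = 13·2/3 = 26/3 (linearity over flips).
E[winnings] = 4·26/3 = 104/3.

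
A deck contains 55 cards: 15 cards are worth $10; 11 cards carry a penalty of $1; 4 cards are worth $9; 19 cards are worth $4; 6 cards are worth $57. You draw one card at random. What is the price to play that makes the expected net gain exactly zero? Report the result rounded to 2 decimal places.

$10.78

E[payout] = (15/55)·10 + (11/55)·(-1) + (4/55)·9 + (19/55)·4 + (6/55)·57 = 593/55
Fair fee = E[payout] = 593/55 ≈ $10.78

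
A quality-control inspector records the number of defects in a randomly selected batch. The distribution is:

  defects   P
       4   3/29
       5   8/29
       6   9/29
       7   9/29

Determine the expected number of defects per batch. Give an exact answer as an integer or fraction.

169/29

E[X] = (3/29)·4 + (8/29)·5 + (9/29)·6 + (9/29)·7
     = 169/29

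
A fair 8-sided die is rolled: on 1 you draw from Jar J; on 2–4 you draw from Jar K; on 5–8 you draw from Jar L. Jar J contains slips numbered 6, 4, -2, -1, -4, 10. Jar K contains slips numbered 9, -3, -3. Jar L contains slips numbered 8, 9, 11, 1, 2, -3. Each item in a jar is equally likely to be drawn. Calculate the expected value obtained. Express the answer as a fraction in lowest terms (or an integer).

E[X | Jar J] = (6 + 4 − 2 − 1 − 4 + 10)/6 = 13/6
E[X | Jar K] = (9 − 3 − 3)/3 = 1
E[X | Jar L] = (8 + 9 + 11 + 1 + 2 − 3)/6 = 14/3
E[X] = (1/8)·13/6 + (3/8)·1 + (1/2)·14/3 = 143/48

143/48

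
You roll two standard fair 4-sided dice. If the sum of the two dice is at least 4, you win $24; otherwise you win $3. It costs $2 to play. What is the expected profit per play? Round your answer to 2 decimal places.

$18.06

E[payout] = (3/16)·3 + (13/16)·24 = 321/16
Expected profit = 321/16 − 2 = 289/16 ≈ $18.06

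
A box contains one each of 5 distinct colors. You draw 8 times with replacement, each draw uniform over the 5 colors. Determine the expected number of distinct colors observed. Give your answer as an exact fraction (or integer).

325089/78125

Let Xⱼ=1 if type j appears at least once. P(Xⱼ=1) = 1 − ((5−1)/5)^8 = 325089/390625.
E[#distinct] = 5·325089/390625 = 325089/78125.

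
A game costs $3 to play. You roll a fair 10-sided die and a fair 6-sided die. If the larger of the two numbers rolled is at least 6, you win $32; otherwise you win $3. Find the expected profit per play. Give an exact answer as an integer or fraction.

203/12 dollars

E[payout] = (5/12)·3 + (7/12)·32 = 239/12
Expected profit = 239/12 − 3 = 203/12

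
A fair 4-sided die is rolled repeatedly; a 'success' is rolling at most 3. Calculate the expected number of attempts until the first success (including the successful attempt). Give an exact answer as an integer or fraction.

For a geometric distribution, E[trials] = 1/p = 1/(3/4) = 4/3.

4/3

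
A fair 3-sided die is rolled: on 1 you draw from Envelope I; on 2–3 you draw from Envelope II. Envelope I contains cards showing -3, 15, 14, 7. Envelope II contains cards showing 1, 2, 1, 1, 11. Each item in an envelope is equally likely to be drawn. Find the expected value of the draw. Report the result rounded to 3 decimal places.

E[X | Envelope I] = (-3 + 15 + 14 + 7)/4 = 33/4
E[X | Envelope II] = (1 + 2 + 1 + 1 + 11)/5 = 16/5
E[X] = (1/3)·33/4 + (2/3)·16/5 = 293/60 ≈ 4.883

4.883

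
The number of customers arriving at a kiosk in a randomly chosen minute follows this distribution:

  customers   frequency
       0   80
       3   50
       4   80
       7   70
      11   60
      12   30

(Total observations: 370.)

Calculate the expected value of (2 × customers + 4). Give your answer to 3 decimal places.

14.703

Total = 370, so P(customers=0) = 80/370, etc.
E[2x+4] = (8/37)·4 + (5/37)·10 + (8/37)·12 + (7/37)·18 + (6/37)·26 + (3/37)·28
     = 544/37 ≈ 14.703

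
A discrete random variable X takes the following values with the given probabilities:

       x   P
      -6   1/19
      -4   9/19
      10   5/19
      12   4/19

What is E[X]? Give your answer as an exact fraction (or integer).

56/19

E[X] = (1/19)·(-6) + (9/19)·(-4) + (5/19)·10 + (4/19)·12
     = 56/19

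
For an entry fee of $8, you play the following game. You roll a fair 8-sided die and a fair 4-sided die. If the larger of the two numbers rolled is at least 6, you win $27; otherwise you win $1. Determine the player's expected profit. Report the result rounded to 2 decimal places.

$2.75

E[payout] = (5/8)·1 + (3/8)·27 = 43/4
Expected profit = 43/4 − 8 = 11/4 ≈ $2.75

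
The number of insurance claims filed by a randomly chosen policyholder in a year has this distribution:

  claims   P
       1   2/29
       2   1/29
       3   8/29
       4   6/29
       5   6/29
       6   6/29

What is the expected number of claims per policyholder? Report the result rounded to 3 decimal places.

4.069

E[X] = (2/29)·1 + (1/29)·2 + (8/29)·3 + (6/29)·4 + (6/29)·5 + (6/29)·6
     = 118/29 ≈ 4.069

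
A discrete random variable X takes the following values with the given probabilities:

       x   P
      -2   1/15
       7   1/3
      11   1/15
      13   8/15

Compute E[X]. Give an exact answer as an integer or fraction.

148/15

E[X] = (1/15)·(-2) + (1/3)·7 + (1/15)·11 + (8/15)·13
     = 148/15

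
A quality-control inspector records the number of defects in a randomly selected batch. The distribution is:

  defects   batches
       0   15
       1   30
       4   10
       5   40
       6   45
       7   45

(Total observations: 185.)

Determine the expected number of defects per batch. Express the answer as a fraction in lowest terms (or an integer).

Total = 185, so P(defects=0) = 15/185, etc.
E[X] = (3/37)·0 + (6/37)·1 + (2/37)·4 + (8/37)·5 + (9/37)·6 + (9/37)·7
     = 171/37

171/37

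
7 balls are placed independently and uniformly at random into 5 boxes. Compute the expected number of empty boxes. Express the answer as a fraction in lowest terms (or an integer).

16384/15625

Let Xⱼ=1 if box j is empty. P(Xⱼ=1) = ((5-1)/5)^7 = 16384/78125.
By linearity, E[#empty] = 5·16384/78125 = 16384/15625.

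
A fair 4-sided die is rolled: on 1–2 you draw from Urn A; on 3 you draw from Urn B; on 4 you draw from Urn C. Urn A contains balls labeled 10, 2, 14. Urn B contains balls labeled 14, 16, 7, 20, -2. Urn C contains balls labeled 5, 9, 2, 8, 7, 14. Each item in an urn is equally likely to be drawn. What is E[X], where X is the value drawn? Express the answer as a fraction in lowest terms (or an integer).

E[X | Urn A] = (10 + 2 + 14)/3 = 26/3
E[X | Urn B] = (14 + 16 + 7 + 20 − 2)/5 = 11
E[X | Urn C] = (5 + 9 + 2 + 8 + 7 + 14)/6 = 15/2
E[X] = (1/2)·26/3 + (1/4)·11 + (1/4)·15/2 = 215/24

215/24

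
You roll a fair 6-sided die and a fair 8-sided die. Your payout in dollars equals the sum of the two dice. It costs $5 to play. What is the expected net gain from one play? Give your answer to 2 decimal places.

$3.00

Distribution of the sum of the two dice: 2 w.p. 1/48, 3 w.p. 1/24, 4 w.p. 1/16, 5 w.p. 1/12, 6 w.p. 5/48, 7 w.p. 1/8, …
E[payout] = (1/48)·2 + (1/24)·3 + (1/16)·4 + (1/12)·5 + (5/48)·6 + (1/8)·7 + (1/8)·8 + (1/8)·9 + (5/48)·10 + (1/12)·11 + (1/16)·12 + (1/24)·13 + (1/48)·14 = 8
Expected profit = 8 − 5 = 3 ≈ $3.00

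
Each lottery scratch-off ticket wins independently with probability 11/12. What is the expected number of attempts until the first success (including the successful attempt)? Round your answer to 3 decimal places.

1.091

For a geometric distribution, E[trials] = 1/p = 1/(11/12) = 12/11.
≈ 1.091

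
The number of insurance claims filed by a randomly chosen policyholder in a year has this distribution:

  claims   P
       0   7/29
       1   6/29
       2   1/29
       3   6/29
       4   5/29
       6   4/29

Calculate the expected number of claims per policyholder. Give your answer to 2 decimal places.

E[X] = (7/29)·0 + (6/29)·1 + (1/29)·2 + (6/29)·3 + (5/29)·4 + (4/29)·6
     = 70/29 ≈ 2.41

2.41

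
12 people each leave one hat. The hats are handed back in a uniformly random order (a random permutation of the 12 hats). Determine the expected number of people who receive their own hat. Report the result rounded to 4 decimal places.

Let Xᵢ = 1 if person i gets their own hat. For each i, P(Xᵢ=1) = 1/12.
By linearity of expectation, E[X₁+…+X_12] = 12·(1/12) = 1.
≈ 1.0000

1.0000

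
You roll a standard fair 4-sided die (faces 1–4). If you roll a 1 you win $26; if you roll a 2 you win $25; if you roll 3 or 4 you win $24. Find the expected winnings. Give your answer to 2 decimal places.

E[payout] = (1/2)·24 + (1/4)·25 + (1/4)·26 = 99/4
≈ $24.75

$24.75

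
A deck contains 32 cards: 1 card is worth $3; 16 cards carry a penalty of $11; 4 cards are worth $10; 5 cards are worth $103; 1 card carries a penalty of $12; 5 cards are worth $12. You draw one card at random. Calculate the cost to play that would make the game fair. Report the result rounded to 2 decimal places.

$13.44

E[payout] = (1/32)·3 + (16/32)·(-11) + (4/32)·10 + (5/32)·103 + (1/32)·(-12) + (5/32)·12 = 215/16
Fair fee = E[payout] = 215/16 ≈ $13.44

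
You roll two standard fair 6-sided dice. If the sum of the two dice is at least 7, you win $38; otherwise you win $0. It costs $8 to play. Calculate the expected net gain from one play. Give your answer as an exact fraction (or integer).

E[payout] = (5/12)·0 + (7/12)·38 = 133/6
Expected profit = 133/6 − 8 = 85/6

85/6 dollars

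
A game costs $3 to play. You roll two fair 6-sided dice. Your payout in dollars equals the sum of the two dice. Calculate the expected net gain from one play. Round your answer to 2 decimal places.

$4.00

Distribution of the sum of the two dice: 2 w.p. 1/36, 3 w.p. 1/18, 4 w.p. 1/12, 5 w.p. 1/9, 6 w.p. 5/36, 7 w.p. 1/6, …
E[payout] = (1/36)·2 + (1/18)·3 + (1/12)·4 + (1/9)·5 + (5/36)·6 + (1/6)·7 + (5/36)·8 + (1/9)·9 + (1/12)·10 + (1/18)·11 + (1/36)·12 = 7
Expected profit = 7 − 3 = 4 ≈ $4.00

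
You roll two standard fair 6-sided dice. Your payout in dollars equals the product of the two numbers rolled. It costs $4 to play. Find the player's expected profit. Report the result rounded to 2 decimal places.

Distribution of the product of the two numbers rolled: 1 w.p. 1/36, 2 w.p. 1/18, 3 w.p. 1/18, 4 w.p. 1/12, 5 w.p. 1/18, 6 w.p. 1/9, …
E[payout] = (1/36)·1 + (1/18)·2 + (1/18)·3 + (1/12)·4 + (1/18)·5 + (1/9)·6 + (1/18)·8 + (1/36)·9 + (1/18)·10 + (1/9)·12 + (1/18)·15 + (1/36)·16 + (1/18)·18 + (1/18)·20 + (1/18)·24 + (1/36)·25 + (1/18)·30 + (1/36)·36 = 49/4
Expected profit = 49/4 − 4 = 33/4 ≈ $8.25

$8.25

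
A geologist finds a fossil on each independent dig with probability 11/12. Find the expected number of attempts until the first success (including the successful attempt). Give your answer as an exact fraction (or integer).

For a geometric distribution, E[trials] = 1/p = 1/(11/12) = 12/11.

12/11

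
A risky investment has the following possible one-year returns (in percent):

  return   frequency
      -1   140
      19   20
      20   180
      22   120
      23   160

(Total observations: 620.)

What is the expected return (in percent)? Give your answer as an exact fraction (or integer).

508/31

Total = 620, so P(return=-1) = 140/620, etc.
E[X] = (7/31)·(-1) + (1/31)·19 + (9/31)·20 + (6/31)·22 + (8/31)·23
     = 508/31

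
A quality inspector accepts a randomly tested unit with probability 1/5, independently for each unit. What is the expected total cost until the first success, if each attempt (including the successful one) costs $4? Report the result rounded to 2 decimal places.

E[#attempts] = 1/p = 5; E[cost] = 4·5 = 20.
≈ 20.00

$20.00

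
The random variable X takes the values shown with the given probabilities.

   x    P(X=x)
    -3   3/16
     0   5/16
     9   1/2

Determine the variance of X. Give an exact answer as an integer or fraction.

6831/256

E[X] = (3/16)·(-3) + (5/16)·0 + (1/2)·9 = 63/16
E[X²] = (3/16)·9 + (5/16)·0 + (1/2)·81 = 675/16
Var(X) = 675/16 − (63/16)² = 6831/256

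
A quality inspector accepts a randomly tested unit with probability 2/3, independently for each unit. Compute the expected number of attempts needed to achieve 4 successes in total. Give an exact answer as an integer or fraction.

6

By linearity (sum of 4 independent geometric waits), E[trials] = 4/p = 4/(2/3) = 6.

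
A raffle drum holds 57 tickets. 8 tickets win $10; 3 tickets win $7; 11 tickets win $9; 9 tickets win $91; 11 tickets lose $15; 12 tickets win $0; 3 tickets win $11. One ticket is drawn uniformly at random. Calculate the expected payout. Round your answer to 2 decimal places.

$15.56

E[payout] = (8/57)·10 + (3/57)·7 + (11/57)·9 + (9/57)·91 + (11/57)·(-15) + (12/57)·0 + (3/57)·11 = 887/57
≈ $15.56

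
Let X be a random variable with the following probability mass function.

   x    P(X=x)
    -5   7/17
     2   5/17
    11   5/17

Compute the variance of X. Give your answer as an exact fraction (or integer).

12700/289

E[X] = (7/17)·(-5) + (5/17)·2 + (5/17)·11 = 30/17
E[X²] = (7/17)·25 + (5/17)·4 + (5/17)·121 = 800/17
Var(X) = 800/17 − (30/17)² = 12700/289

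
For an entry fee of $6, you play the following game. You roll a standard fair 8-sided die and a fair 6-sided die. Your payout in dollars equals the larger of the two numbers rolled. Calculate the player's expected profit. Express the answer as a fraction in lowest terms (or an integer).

-37/48 dollars

Distribution of the larger of the two numbers rolled: 1 w.p. 1/48, 2 w.p. 1/16, 3 w.p. 5/48, 4 w.p. 7/48, 5 w.p. 3/16, 6 w.p. 11/48, …
E[payout] = (1/48)·1 + (1/16)·2 + (5/48)·3 + (7/48)·4 + (3/16)·5 + (11/48)·6 + (1/8)·7 + (1/8)·8 = 251/48
Expected profit = 251/48 − 6 = -37/48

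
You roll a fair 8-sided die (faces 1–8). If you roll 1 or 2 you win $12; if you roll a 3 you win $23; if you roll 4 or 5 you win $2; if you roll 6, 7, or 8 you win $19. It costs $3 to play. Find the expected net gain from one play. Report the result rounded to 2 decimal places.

$10.50

E[payout] = (1/4)·2 + (1/4)·12 + (3/8)·19 + (1/8)·23 = 27/2
Expected profit = 27/2 − 3 = 21/2 ≈ $10.50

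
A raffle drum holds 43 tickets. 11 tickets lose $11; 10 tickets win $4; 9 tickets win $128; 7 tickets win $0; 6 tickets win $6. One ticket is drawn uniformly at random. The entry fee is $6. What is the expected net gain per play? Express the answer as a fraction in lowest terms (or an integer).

849/43 dollars

E[payout] = (11/43)·(-11) + (10/43)·4 + (9/43)·128 + (7/43)·0 + (6/43)·6 = 1107/43
Expected profit = 1107/43 − 6 = 849/43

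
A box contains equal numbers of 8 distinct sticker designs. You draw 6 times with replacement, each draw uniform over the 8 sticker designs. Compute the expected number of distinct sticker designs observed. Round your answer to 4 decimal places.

Let Xⱼ=1 if type j appears at least once. P(Xⱼ=1) = 1 − ((8−1)/8)^6 = 144495/262144.
E[#distinct] = 8·144495/262144 = 144495/32768.
≈ 4.4096

4.4096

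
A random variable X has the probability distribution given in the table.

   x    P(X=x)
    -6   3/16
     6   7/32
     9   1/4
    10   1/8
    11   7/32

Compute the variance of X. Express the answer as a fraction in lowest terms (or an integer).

E[X] = (3/16)·(-6) + (7/32)·6 + (1/4)·9 + (1/8)·10 + (7/32)·11 = 195/32
E[X²] = (3/16)·36 + (7/32)·36 + (1/4)·81 + (1/8)·100 + (7/32)·121 = 2363/32
Var(X) = 2363/32 − (195/32)² = 37591/1024

37591/1024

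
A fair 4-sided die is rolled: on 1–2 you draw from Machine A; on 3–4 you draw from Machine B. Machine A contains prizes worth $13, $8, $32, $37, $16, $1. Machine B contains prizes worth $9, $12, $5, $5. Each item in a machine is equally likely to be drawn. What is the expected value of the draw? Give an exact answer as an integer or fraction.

E[X | Machine A] = (13 + 8 + 32 + 37 + 16 + 1)/6 = 107/6
E[X | Machine B] = (9 + 12 + 5 + 5)/4 = 31/4
E[X] = (1/2)·107/6 + (1/2)·31/4 = 307/24

307/24 dollars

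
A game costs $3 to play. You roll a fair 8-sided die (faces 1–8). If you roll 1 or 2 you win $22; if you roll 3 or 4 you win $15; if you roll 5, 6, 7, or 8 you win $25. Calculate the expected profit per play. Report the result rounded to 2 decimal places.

E[payout] = (1/4)·15 + (1/4)·22 + (1/2)·25 = 87/4
Expected profit = 87/4 − 3 = 75/4 ≈ $18.75

$18.75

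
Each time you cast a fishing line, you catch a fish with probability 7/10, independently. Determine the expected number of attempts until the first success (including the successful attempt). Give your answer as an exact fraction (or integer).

10/7

For a geometric distribution, E[trials] = 1/p = 1/(7/10) = 10/7.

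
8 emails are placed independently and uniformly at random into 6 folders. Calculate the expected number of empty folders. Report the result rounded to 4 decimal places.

1.3954

Let Xⱼ=1 if folder j is empty. P(Xⱼ=1) = ((6-1)/6)^8 = 390625/1679616.
By linearity, E[#empty] = 6·390625/1679616 = 390625/279936.
≈ 1.3954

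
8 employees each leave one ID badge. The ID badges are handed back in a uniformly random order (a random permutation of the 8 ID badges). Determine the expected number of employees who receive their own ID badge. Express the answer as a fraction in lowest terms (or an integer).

1

Let Xᵢ = 1 if person i gets their own ID badge. For each i, P(Xᵢ=1) = 1/8.
By linearity of expectation, E[X₁+…+X_8] = 8·(1/8) = 1.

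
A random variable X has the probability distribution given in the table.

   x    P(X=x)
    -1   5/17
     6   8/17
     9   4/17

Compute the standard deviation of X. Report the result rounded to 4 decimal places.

E[X] = 79/17, E[X²] = 617/17
Var(X) = E[X²] − (E[X])² = 617/17 − 6241/289 = 4248/289
SD(X) = √(4248/289) ≈ 3.8339

3.8339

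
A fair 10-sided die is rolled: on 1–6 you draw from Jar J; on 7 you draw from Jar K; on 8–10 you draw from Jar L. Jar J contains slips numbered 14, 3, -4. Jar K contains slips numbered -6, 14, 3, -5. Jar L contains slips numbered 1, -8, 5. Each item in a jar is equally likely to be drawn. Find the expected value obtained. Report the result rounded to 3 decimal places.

2.550

E[X | Jar J] = (14 + 3 − 4)/3 = 13/3
E[X | Jar K] = (-6 + 14 + 3 − 5)/4 = 3/2
E[X | Jar L] = (1 − 8 + 5)/3 = -2/3
E[X] = (3/5)·13/3 + (1/10)·3/2 + (3/10)·(-2/3) = 51/20 ≈ 2.550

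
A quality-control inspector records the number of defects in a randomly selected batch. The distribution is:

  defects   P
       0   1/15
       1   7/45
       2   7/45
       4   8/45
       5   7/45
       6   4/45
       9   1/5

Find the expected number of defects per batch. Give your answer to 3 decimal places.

E[X] = (1/15)·0 + (7/45)·1 + (7/45)·2 + (8/45)·4 + (7/45)·5 + (4/45)·6 + (1/5)·9
     = 193/45 ≈ 4.289

4.289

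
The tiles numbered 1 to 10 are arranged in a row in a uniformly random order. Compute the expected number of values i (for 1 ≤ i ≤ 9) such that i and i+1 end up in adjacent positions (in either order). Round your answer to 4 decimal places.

For each i ∈ {1,…,9}, let Xᵢ = 1 if i and i+1 are adjacent. P(Xᵢ=1) = 2·(10−1)!/10! = 2/10.
By linearity, E[ΣXᵢ] = (9)·(2/10) = 9/5.
≈ 1.8000

1.8000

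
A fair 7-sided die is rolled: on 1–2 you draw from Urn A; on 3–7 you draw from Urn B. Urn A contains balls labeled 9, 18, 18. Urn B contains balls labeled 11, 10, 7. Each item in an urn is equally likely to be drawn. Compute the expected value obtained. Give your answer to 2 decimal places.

E[X | Urn A] = (9 + 18 + 18)/3 = 15
E[X | Urn B] = (11 + 10 + 7)/3 = 28/3
E[X] = (2/7)·15 + (5/7)·28/3 = 230/21 ≈ 10.95

10.95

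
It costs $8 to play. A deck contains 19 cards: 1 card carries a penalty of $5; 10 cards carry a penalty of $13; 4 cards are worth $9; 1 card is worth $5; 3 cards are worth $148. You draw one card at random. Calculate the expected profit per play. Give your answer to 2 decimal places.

$10.42

E[payout] = (1/19)·(-5) + (10/19)·(-13) + (4/19)·9 + (1/19)·5 + (3/19)·148 = 350/19
Expected profit = 350/19 − 8 = 198/19 ≈ $10.42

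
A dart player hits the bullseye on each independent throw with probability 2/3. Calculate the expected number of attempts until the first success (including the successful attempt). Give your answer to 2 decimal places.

1.50

For a geometric distribution, E[trials] = 1/p = 1/(2/3) = 3/2.
≈ 1.50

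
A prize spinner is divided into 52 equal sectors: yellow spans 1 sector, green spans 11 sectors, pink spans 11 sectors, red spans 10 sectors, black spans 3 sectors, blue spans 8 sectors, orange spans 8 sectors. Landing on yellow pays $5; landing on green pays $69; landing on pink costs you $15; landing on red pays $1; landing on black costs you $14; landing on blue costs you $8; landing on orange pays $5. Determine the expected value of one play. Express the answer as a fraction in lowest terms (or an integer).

543/52 dollars

E[payout] = (1/52)·5 + (11/52)·69 + (11/52)·(-15) + (10/52)·1 + (3/52)·(-14) + (8/52)·(-8) + (8/52)·5 = 543/52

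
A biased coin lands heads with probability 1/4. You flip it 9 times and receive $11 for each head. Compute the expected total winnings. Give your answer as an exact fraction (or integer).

E[#heads] = 9·1/4 = 9/4 (linearity over flips).
E[winnings] = 11·9/4 = 99/4.

99/4 dollars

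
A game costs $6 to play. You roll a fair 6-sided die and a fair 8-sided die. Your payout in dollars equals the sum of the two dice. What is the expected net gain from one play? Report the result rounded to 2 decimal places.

$2.00

Distribution of the sum of the two dice: 2 w.p. 1/48, 3 w.p. 1/24, 4 w.p. 1/16, 5 w.p. 1/12, 6 w.p. 5/48, 7 w.p. 1/8, …
E[payout] = (1/48)·2 + (1/24)·3 + (1/16)·4 + (1/12)·5 + (5/48)·6 + (1/8)·7 + (1/8)·8 + (1/8)·9 + (5/48)·10 + (1/12)·11 + (1/16)·12 + (1/24)·13 + (1/48)·14 = 8
Expected profit = 8 − 6 = 2 ≈ $2.00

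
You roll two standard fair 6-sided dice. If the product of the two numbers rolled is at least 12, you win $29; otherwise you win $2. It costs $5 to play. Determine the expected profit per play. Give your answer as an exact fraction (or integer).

E[payout] = (19/36)·2 + (17/36)·29 = 59/4
Expected profit = 59/4 − 5 = 39/4

39/4 dollars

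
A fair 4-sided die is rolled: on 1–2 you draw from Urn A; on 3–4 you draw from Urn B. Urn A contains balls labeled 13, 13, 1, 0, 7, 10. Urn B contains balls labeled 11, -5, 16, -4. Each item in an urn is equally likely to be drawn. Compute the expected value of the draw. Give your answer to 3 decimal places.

E[X | Urn A] = (13 + 13 + 1 + 0 + 7 + 10)/6 = 22/3
E[X | Urn B] = (11 − 5 + 16 − 4)/4 = 9/2
E[X] = (1/2)·22/3 + (1/2)·9/2 = 71/12 ≈ 5.917

5.917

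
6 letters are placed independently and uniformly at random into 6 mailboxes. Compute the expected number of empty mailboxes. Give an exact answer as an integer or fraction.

15625/7776

Let Xⱼ=1 if mailbox j is empty. P(Xⱼ=1) = ((6-1)/6)^6 = 15625/46656.
By linearity, E[#empty] = 6·15625/46656 = 15625/7776.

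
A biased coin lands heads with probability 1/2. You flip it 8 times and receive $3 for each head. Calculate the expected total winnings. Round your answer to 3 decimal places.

E[#heads] = 8·1/2 = 4 (linearity over flips).
E[winnings] = 3·4 = 12.
≈ 12.000

$12.000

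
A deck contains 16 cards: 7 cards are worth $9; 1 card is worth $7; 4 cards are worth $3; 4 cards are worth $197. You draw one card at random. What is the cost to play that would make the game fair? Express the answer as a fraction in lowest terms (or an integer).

E[payout] = (7/16)·9 + (1/16)·7 + (4/16)·3 + (4/16)·197 = 435/8
Fair fee = E[payout] = 435/8

435/8 dollars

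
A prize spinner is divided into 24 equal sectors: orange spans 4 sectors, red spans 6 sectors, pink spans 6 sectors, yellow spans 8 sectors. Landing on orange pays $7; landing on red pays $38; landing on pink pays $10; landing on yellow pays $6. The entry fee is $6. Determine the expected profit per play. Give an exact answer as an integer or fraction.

E[payout] = (4/24)·7 + (6/24)·38 + (6/24)·10 + (8/24)·6 = 91/6
Expected profit = 91/6 − 6 = 55/6

55/6 dollars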